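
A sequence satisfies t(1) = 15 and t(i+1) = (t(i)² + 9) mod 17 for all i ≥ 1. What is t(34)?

5

t(1) = 15, t(2) = 13, t(3) = 8, t(4) = 5, t(5) = 0, t(6) = 9, t(7) = 5.
Since t(7) = t(4) = 5, the sequence is eventually periodic: after a pre-period of length 3 it cycles with period 3.
For i ≥ 4, t(i) depends only on (i - 4) mod 3. (34 - 4) mod 3 = 0, so t(34) = t(4) = 5.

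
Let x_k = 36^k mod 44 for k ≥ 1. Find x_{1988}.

16

Listing terms: x_1 = 36,  x_2 = 20,  x_3 = 16,  x_4 = 4,  x_5 = 12,  x_6 = 36.
The sequence repeats with period 5.
So x_{1988} = x_{1 + ((1988-1) mod 5)} = x_3 = 16.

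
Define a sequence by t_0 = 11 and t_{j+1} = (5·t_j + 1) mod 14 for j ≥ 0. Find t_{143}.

2

We have t_0 = 11; t_1 = 0; t_2 = 1; t_3 = 6; t_4 = 3; t_5 = 2; t_6 = 11.
Since t_6 = t_0 = 11, the sequence is periodic with period 6.
(143 - 0) mod 6 = 5, so t_{143} = t_5 = 2.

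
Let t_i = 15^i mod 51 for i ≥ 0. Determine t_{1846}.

t_0 = 1, t_1 = 15, t_2 = 21, t_3 = 9, t_4 = 33, t_5 = 36, t_6 = 30, t_7 = 42, t_8 = 18, t_9 = 15.
Since t_9 = t_1 = 15, the sequence is eventually periodic: after a pre-period of length 1 it cycles with period 8.
For i ≥ 1, t_i depends only on (i - 1) mod 8. (1846 - 1) mod 8 = 5, so t_{1846} = t_6 = 30.

30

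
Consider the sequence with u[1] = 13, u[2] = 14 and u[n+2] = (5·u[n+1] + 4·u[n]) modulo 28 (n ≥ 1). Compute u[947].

26

u[1] = 13; u[2] = 14; u[3] = 10; u[4] = 22; u[5] = 10; u[6] = 26; u[7] = 2; u[8] = 2; u[9] = 18; u[10] = 14; u[11] = 2; u[12] = 10; u[13] = 2; u[14] = 22; u[15] = 6; u[16] = 6; u[17] = 26; u[18] = 14; u[19] = 6; u[20] = 2; u[21] = 6; u[22] = 10; u[23] = 18; u[24] = 18; u[25] = 22; u[26] = 14; u[27] = 18; u[28] = 6; u[29] = 18; u[30] = 2; u[31] = 26; u[32] = 26; u[33] = 10; u[34] = 14; u[35] = 26; u[36] = 18; u[37] = 26; u[38] = 6; u[39] = 22; u[40] = 22; u[41] = 2; u[42] = 14; u[43] = 22; u[44] = 26; u[45] = 22; u[46] = 18; u[47] = 10; u[48] = 10; u[49] = 6; u[50] = 14; u[51] = 10.
Since (u[50], u[51]) = (u[2], u[3]) = (14, 10) (two consecutive terms determine the rest), the sequence is eventually periodic: after a pre-period of length 1 it cycles with period 48.
For n ≥ 2, u[n] depends only on (n - 2) mod 48. (947 - 2) mod 48 = 33, so u[947] = u[35] = 26.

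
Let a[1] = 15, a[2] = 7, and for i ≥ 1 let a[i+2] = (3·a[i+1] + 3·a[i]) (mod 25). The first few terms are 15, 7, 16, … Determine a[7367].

6

Listing terms: a[1] = 15,  a[2] = 7,  a[3] = 16,  a[4] = 19,  a[5] = 5,  a[6] = 22,  a[7] = 6,  a[8] = 9,  a[9] = 20,  a[10] = 12,  a[11] = 21,  a[12] = 24,  a[13] = 10,  a[14] = 2,  a[15] = 11,  a[16] = 14,  a[17] = 0,  a[18] = 17,  a[19] = 1,  a[20] = 4,  a[21] = 15,  a[22] = 7.
The sequence repeats with period 20.
(7367 - 1) mod 20 = 6, so a[7367] = a[7] = 6.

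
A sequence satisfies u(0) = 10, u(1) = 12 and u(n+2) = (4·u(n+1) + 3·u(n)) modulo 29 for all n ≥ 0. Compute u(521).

19

Listing terms: u(0) = 10; u(1) = 12; u(2) = 20; u(3) = 0; u(4) = 2; u(5) = 8; u(6) = 9; u(7) = 2; u(8) = 6; u(9) = 1; u(10) = 22; u(11) = 4; u(12) = 24; u(13) = 21; u(14) = 11; u(15) = 20; u(16) = 26; u(17) = 19; u(18) = 9; u(19) = 6; u(20) = 22; u(21) = 19; u(22) = 26; u(23) = 16; u(24) = 26; u(25) = 7; u(26) = 19; u(27) = 10; u(28) = 10; u(29) = 12.
Since (u(28), u(29)) = (u(0), u(1)) = (10, 12) (two consecutive terms determine the rest), the sequence is periodic with period 28.
So u(521) = u(0 + ((521-0) mod 28)) = u(17) = 19.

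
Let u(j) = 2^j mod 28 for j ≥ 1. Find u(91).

Computing terms: u(1) = 2, u(2) = 4, u(3) = 8, u(4) = 16, u(5) = 4.
Since u(5) = u(2) = 4, the sequence is eventually periodic: after a pre-period of length 1 it cycles with period 3.
For j ≥ 2, u(j) depends only on (j - 2) mod 3. (91 - 2) mod 3 = 2, so u(91) = u(4) = 16.

16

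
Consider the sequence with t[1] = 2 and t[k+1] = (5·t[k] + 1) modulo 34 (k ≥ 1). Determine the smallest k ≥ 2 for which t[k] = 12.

5

Computing terms: t[1] = 2,  t[2] = 11,  t[3] = 22,  t[4] = 9,  t[5] = 12,  t[6] = 27,  t[7] = 0,  t[8] = 1,  t[9] = 6,  t[10] = 31,  t[11] = 20,  t[12] = 33,  t[13] = 30,  t[14] = 15,  t[15] = 8,  t[16] = 7,  t[17] = 2.
The sequence repeats with period 16.
The value 12 first appears (with k ≥ 2) at t[5].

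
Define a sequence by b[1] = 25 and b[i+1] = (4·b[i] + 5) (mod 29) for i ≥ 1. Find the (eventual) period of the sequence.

14

We have b[1] = 25, b[2] = 18, b[3] = 19, b[4] = 23, b[5] = 10, b[6] = 16, b[7] = 11, b[8] = 20, b[9] = 27, b[10] = 26, b[11] = 22, b[12] = 6, b[13] = 0, b[14] = 5, b[15] = 25.
Since b[15] = b[1] = 25, the sequence is periodic with period 14.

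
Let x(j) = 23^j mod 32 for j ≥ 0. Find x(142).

We have x(0) = 1; x(1) = 23; x(2) = 17; x(3) = 7; x(4) = 1.
Since x(4) = x(0) = 1, the sequence is periodic with period 4.
(142 - 0) mod 4 = 2, so x(142) = x(2) = 17.

17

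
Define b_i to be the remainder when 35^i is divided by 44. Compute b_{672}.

37

We have b_1 = 35, b_2 = 37, b_3 = 19, b_4 = 5, b_5 = 43, b_6 = 9, b_7 = 7, b_8 = 25, b_9 = 39, b_{10} = 1, b_{11} = 35.
The sequence repeats with period 10.
So b_{672} = b_{1 + ((672-1) mod 10)} = b_2 = 37.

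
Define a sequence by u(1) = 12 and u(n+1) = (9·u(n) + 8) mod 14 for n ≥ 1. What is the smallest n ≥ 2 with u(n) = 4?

u(1) = 12; u(2) = 4; u(3) = 2; u(4) = 12.
The sequence repeats with period 3.
The value 4 first appears (with n ≥ 2) at u(2).

2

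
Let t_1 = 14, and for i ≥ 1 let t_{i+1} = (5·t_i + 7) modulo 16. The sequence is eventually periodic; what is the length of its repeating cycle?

t_1 = 14; t_2 = 13; t_3 = 8; t_4 = 15; t_5 = 2; t_6 = 1; t_7 = 12; t_8 = 3; t_9 = 6; t_{10} = 5; t_{11} = 0; t_{12} = 7; t_{13} = 10; t_{14} = 9; t_{15} = 4; t_{16} = 11; t_{17} = 14.
Since t_{17} = t_1 = 14, the sequence is periodic with period 16.

16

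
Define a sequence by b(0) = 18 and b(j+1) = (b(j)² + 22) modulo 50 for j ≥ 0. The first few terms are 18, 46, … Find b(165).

We have b(0) = 18; b(1) = 46; b(2) = 38; b(3) = 16; b(4) = 28; b(5) = 6; b(6) = 8; b(7) = 36; b(8) = 18.
Since b(8) = b(0) = 18, the sequence is periodic with period 8.
So b(165) = b(0 + ((165-0) mod 8)) = b(5) = 6.

6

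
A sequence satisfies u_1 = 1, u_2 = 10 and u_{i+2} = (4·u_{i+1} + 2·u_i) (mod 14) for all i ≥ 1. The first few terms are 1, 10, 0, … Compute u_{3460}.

6

Listing terms: u_1 = 1,  u_2 = 10,  u_3 = 0,  u_4 = 6,  u_5 = 10,  u_6 = 10,  u_7 = 4,  u_8 = 8,  u_9 = 12,  u_{10} = 8,  u_{11} = 0,  u_{12} = 2,  u_{13} = 8,  u_{14} = 8,  u_{15} = 6,  u_{16} = 12,  u_{17} = 4,  u_{18} = 12,  u_{19} = 0,  u_{20} = 10,  u_{21} = 12,  u_{22} = 12,  u_{23} = 2,  u_{24} = 4,  u_{25} = 6,  u_{26} = 4,  u_{27} = 0,  u_{28} = 8,  u_{29} = 4,  u_{30} = 4,  u_{31} = 10,  u_{32} = 6,  u_{33} = 2,  u_{34} = 6,  u_{35} = 0,  u_{36} = 12,  u_{37} = 6,  u_{38} = 6,  u_{39} = 8,  u_{40} = 2,  u_{41} = 10,  u_{42} = 2,  u_{43} = 0,  u_{44} = 4,  u_{45} = 2,  u_{46} = 2,  u_{47} = 12,  u_{48} = 10,  u_{49} = 8,  u_{50} = 10,  u_{51} = 0.
Since (u_{50}, u_{51}) = (u_2, u_3) = (10, 0) (two consecutive terms determine the rest), the sequence is eventually periodic: after a pre-period of length 1 it cycles with period 48.
For i ≥ 2, u_i depends only on (i - 2) mod 48. (3460 - 2) mod 48 = 2, so u_{3460} = u_4 = 6.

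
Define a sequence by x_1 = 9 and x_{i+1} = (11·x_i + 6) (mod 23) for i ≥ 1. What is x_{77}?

14

Computing terms: x_1 = 9; x_2 = 13; x_3 = 11; x_4 = 12; x_5 = 0; x_6 = 6; x_7 = 3; x_8 = 16; x_9 = 21; x_{10} = 7; x_{11} = 14; x_{12} = 22; x_{13} = 18; x_{14} = 20; x_{15} = 19; x_{16} = 8; x_{17} = 2; x_{18} = 5; x_{19} = 15; x_{20} = 10; x_{21} = 1; x_{22} = 17; x_{23} = 9.
The sequence repeats with period 22.
So x_{77} = x_{1 + ((77-1) mod 22)} = x_{11} = 14.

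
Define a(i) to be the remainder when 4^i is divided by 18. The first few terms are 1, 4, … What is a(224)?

16

Listing terms: a(0) = 1,  a(1) = 4,  a(2) = 16,  a(3) = 10,  a(4) = 4.
Since a(4) = a(1) = 4, the sequence is eventually periodic: after a pre-period of length 1 it cycles with period 3.
For i ≥ 1, a(i) depends only on (i - 1) mod 3. (224 - 1) mod 3 = 1, so a(224) = a(2) = 16.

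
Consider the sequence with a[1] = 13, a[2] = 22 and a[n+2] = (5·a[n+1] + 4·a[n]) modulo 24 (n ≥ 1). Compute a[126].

2

Computing terms: a[1] = 13; a[2] = 22; a[3] = 18; a[4] = 10; a[5] = 2; a[6] = 2; a[7] = 18; a[8] = 2; a[9] = 10; a[10] = 10; a[11] = 18; a[12] = 10.
Since (a[11], a[12]) = (a[3], a[4]) = (18, 10) (two consecutive terms determine the rest), the sequence is eventually periodic: after a pre-period of length 2 it cycles with period 8.
For n ≥ 3, a[n] depends only on (n - 3) mod 8. (126 - 3) mod 8 = 3, so a[126] = a[6] = 2.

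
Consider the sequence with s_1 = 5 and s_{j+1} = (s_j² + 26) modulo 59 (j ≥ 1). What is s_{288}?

42

Computing terms: s_1 = 5,  s_2 = 51,  s_3 = 31,  s_4 = 43,  s_5 = 46,  s_6 = 18,  s_7 = 55,  s_8 = 42,  s_9 = 20,  s_{10} = 13,  s_{11} = 18.
Since s_{11} = s_6 = 18, the sequence is eventually periodic: after a pre-period of length 5 it cycles with period 5.
For j ≥ 6, s_j depends only on (j - 6) mod 5. (288 - 6) mod 5 = 2, so s_{288} = s_8 = 42.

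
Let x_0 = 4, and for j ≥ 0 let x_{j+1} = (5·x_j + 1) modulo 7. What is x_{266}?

1

x_0 = 4; x_1 = 0; x_2 = 1; x_3 = 6; x_4 = 3; x_5 = 2; x_6 = 4.
The sequence repeats with period 6.
So x_{266} = x_{0 + ((266-0) mod 6)} = x_2 = 1.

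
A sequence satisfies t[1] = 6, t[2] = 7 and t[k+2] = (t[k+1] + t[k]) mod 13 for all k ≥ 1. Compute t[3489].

0

t[1] = 6; t[2] = 7; t[3] = 0; t[4] = 7; t[5] = 7; t[6] = 1; t[7] = 8; t[8] = 9; t[9] = 4; t[10] = 0; t[11] = 4; t[12] = 4; t[13] = 8; t[14] = 12; t[15] = 7; t[16] = 6; t[17] = 0; t[18] = 6; t[19] = 6; t[20] = 12; t[21] = 5; t[22] = 4; t[23] = 9; t[24] = 0; t[25] = 9; t[26] = 9; t[27] = 5; t[28] = 1; t[29] = 6; t[30] = 7.
The sequence repeats with period 28.
(3489 - 1) mod 28 = 16, so t[3489] = t[17] = 0.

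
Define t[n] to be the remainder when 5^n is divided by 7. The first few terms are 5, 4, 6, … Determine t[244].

2

t[1] = 5; t[2] = 4; t[3] = 6; t[4] = 2; t[5] = 3; t[6] = 1; t[7] = 5.
Since t[7] = t[1] = 5, the sequence is periodic with period 6.
(244 - 1) mod 6 = 3, so t[244] = t[4] = 2.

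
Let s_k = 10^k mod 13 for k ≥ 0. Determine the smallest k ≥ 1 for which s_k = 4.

We have s_0 = 1, s_1 = 10, s_2 = 9, s_3 = 12, s_4 = 3, s_5 = 4, s_6 = 1.
Since s_6 = s_0 = 1, the sequence is periodic with period 6.
The value 4 first appears (with k ≥ 1) at s_5.

5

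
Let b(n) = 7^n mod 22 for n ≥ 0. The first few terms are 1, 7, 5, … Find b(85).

Listing terms: b(0) = 1, b(1) = 7, b(2) = 5, b(3) = 13, b(4) = 3, b(5) = 21, b(6) = 15, b(7) = 17, b(8) = 9, b(9) = 19, b(10) = 1.
The sequence repeats with period 10.
(85 - 0) mod 10 = 5, so b(85) = b(5) = 21.

21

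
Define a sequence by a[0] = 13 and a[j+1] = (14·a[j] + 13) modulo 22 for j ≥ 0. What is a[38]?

3

We have a[0] = 13, a[1] = 19, a[2] = 15, a[3] = 3, a[4] = 11, a[5] = 13.
The sequence repeats with period 5.
(38 - 0) mod 5 = 3, so a[38] = a[3] = 3.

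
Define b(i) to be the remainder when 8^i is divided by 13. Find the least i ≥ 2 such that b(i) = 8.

5

b(1) = 8,  b(2) = 12,  b(3) = 5,  b(4) = 1,  b(5) = 8.
Since b(5) = b(1) = 8, the sequence is periodic with period 4.
The value 8 next appears (with i ≥ 2) at b(5).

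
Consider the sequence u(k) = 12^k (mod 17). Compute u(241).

Computing terms: u(0) = 1,  u(1) = 12,  u(2) = 8,  u(3) = 11,  u(4) = 13,  u(5) = 3,  u(6) = 2,  u(7) = 7,  u(8) = 16,  u(9) = 5,  u(10) = 9,  u(11) = 6,  u(12) = 4,  u(13) = 14,  u(14) = 15,  u(15) = 10,  u(16) = 1.
The sequence repeats with period 16.
(241 - 0) mod 16 = 1, so u(241) = u(1) = 12.

12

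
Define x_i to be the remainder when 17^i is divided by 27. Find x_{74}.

Listing terms: x_1 = 17; x_2 = 19; x_3 = 26; x_4 = 10; x_5 = 8; x_6 = 1; x_7 = 17.
The sequence repeats with period 6.
So x_{74} = x_{1 + ((74-1) mod 6)} = x_2 = 19.

19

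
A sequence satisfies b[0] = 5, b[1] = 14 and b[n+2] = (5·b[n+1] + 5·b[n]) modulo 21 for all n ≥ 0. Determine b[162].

2

We have b[0] = 5, b[1] = 14, b[2] = 11, b[3] = 20, b[4] = 8, b[5] = 14, b[6] = 5, b[7] = 11, b[8] = 17, b[9] = 14, b[10] = 8, b[11] = 5, b[12] = 2, b[13] = 14, b[14] = 17, b[15] = 8, b[16] = 20, b[17] = 14, b[18] = 2, b[19] = 17, b[20] = 11, b[21] = 14, b[22] = 20, b[23] = 2, b[24] = 5, b[25] = 14.
Since (b[24], b[25]) = (b[0], b[1]) = (5, 14) (two consecutive terms determine the rest), the sequence is periodic with period 24.
(162 - 0) mod 24 = 18, so b[162] = b[18] = 2.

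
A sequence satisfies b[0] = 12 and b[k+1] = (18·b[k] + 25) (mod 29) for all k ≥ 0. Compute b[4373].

1

Computing terms: b[0] = 12,  b[1] = 9,  b[2] = 13,  b[3] = 27,  b[4] = 18,  b[5] = 1,  b[6] = 14,  b[7] = 16,  b[8] = 23,  b[9] = 4,  b[10] = 10,  b[11] = 2,  b[12] = 3,  b[13] = 21,  b[14] = 26,  b[15] = 0,  b[16] = 25,  b[17] = 11,  b[18] = 20,  b[19] = 8,  b[20] = 24,  b[21] = 22,  b[22] = 15,  b[23] = 5,  b[24] = 28,  b[25] = 7,  b[26] = 6,  b[27] = 17,  b[28] = 12.
The sequence repeats with period 28.
(4373 - 0) mod 28 = 5, so b[4373] = b[5] = 1.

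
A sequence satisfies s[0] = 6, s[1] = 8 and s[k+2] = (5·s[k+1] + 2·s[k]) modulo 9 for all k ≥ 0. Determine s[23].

Computing terms: s[0] = 6; s[1] = 8; s[2] = 7; s[3] = 6; s[4] = 8.
The sequence repeats with period 3.
So s[23] = s[0 + ((23-0) mod 3)] = s[2] = 7.

7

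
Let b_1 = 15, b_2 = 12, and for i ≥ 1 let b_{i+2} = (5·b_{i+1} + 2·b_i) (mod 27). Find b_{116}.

Computing terms: b_1 = 15, b_2 = 12, b_3 = 9, b_4 = 15, b_5 = 12.
The sequence repeats with period 3.
(116 - 1) mod 3 = 1, so b_{116} = b_2 = 12.

12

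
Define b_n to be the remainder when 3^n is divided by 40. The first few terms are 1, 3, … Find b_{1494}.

b_0 = 1,  b_1 = 3,  b_2 = 9,  b_3 = 27,  b_4 = 1.
Since b_4 = b_0 = 1, the sequence is periodic with period 4.
So b_{1494} = b_{0 + ((1494-0) mod 4)} = b_2 = 9.

9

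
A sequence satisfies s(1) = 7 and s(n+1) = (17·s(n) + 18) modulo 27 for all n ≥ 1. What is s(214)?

Listing terms: s(1) = 7,  s(2) = 2,  s(3) = 25,  s(4) = 11,  s(5) = 16,  s(6) = 20,  s(7) = 7.
Since s(7) = s(1) = 7, the sequence is periodic with period 6.
So s(214) = s(1 + ((214-1) mod 6)) = s(4) = 11.

11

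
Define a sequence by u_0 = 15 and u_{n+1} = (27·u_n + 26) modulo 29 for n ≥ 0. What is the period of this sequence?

28

We have u_0 = 15,  u_1 = 25,  u_2 = 5,  u_3 = 16,  u_4 = 23,  u_5 = 9,  u_6 = 8,  u_7 = 10,  u_8 = 6,  u_9 = 14,  u_{10} = 27,  u_{11} = 1,  u_{12} = 24,  u_{13} = 7,  u_{14} = 12,  u_{15} = 2,  u_{16} = 22,  u_{17} = 11,  u_{18} = 4,  u_{19} = 18,  u_{20} = 19,  u_{21} = 17,  u_{22} = 21,  u_{23} = 13,  u_{24} = 0,  u_{25} = 26,  u_{26} = 3,  u_{27} = 20,  u_{28} = 15.
The sequence repeats with period 28.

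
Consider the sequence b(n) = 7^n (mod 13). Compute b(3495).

5

We have b(1) = 7,  b(2) = 10,  b(3) = 5,  b(4) = 9,  b(5) = 11,  b(6) = 12,  b(7) = 6,  b(8) = 3,  b(9) = 8,  b(10) = 4,  b(11) = 2,  b(12) = 1,  b(13) = 7.
Since b(13) = b(1) = 7, the sequence is periodic with period 12.
(3495 - 1) mod 12 = 2, so b(3495) = b(3) = 5.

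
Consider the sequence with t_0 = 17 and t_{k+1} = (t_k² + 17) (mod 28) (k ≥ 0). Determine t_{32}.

Listing terms: t_0 = 17, t_1 = 26, t_2 = 21, t_3 = 10, t_4 = 5, t_5 = 14, t_6 = 17.
The sequence repeats with period 6.
So t_{32} = t_{0 + ((32-0) mod 6)} = t_2 = 21.

21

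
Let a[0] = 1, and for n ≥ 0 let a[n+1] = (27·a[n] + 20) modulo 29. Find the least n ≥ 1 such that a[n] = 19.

Listing terms: a[0] = 1,  a[1] = 18,  a[2] = 13,  a[3] = 23,  a[4] = 3,  a[5] = 14,  a[6] = 21,  a[7] = 7,  a[8] = 6,  a[9] = 8,  a[10] = 4,  a[11] = 12,  a[12] = 25,  a[13] = 28,  a[14] = 22,  a[15] = 5,  a[16] = 10,  a[17] = 0,  a[18] = 20,  a[19] = 9,  a[20] = 2,  a[21] = 16,  a[22] = 17,  a[23] = 15,  a[24] = 19,  a[25] = 11,  a[26] = 27,  a[27] = 24,  a[28] = 1.
Since a[28] = a[0] = 1, the sequence is periodic with period 28.
The value 19 first appears (with n ≥ 1) at a[24].

24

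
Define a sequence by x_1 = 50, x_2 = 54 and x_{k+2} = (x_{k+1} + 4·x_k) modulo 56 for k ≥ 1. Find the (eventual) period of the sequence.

We have x_1 = 50,  x_2 = 54,  x_3 = 30,  x_4 = 22,  x_5 = 30,  x_6 = 6,  x_7 = 14,  x_8 = 38,  x_9 = 38,  x_{10} = 22,  x_{11} = 6,  x_{12} = 38,  x_{13} = 6,  x_{14} = 46,  x_{15} = 14,  x_{16} = 30,  x_{17} = 30,  x_{18} = 38,  x_{19} = 46,  x_{20} = 30,  x_{21} = 46,  x_{22} = 54,  x_{23} = 14,  x_{24} = 6,  x_{25} = 6,  x_{26} = 30,  x_{27} = 54,  x_{28} = 6,  x_{29} = 54,  x_{30} = 22,  x_{31} = 14,  x_{32} = 46,  x_{33} = 46,  x_{34} = 6,  x_{35} = 22,  x_{36} = 46,  x_{37} = 22,  x_{38} = 38,  x_{39} = 14,  x_{40} = 54,  x_{41} = 54,  x_{42} = 46,  x_{43} = 38,  x_{44} = 54,  x_{45} = 38,  x_{46} = 30,  x_{47} = 14,  x_{48} = 22,  x_{49} = 22,  x_{50} = 54,  x_{51} = 30.
Since (x_{50}, x_{51}) = (x_2, x_3) = (54, 30) (two consecutive terms determine the rest), the sequence is eventually periodic: after a pre-period of length 1 it cycles with period 48.

48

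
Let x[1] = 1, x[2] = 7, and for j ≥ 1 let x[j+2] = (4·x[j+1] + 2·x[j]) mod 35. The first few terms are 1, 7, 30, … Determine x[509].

6

Listing terms: x[1] = 1; x[2] = 7; x[3] = 30; x[4] = 29; x[5] = 1; x[6] = 27; x[7] = 5; x[8] = 4; x[9] = 26; x[10] = 7; x[11] = 10; x[12] = 19; x[13] = 26; x[14] = 2; x[15] = 25; x[16] = 34; x[17] = 11; x[18] = 7; x[19] = 15; x[20] = 4; x[21] = 11; x[22] = 17; x[23] = 20; x[24] = 9; x[25] = 6; x[26] = 7; x[27] = 5; x[28] = 34; x[29] = 6; x[30] = 22; x[31] = 30; x[32] = 24; x[33] = 16; x[34] = 7; x[35] = 25; x[36] = 9; x[37] = 16; x[38] = 12; x[39] = 10; x[40] = 29; x[41] = 31; x[42] = 7; x[43] = 20; x[44] = 24; x[45] = 31; x[46] = 32; x[47] = 15; x[48] = 19; x[49] = 1; x[50] = 7.
Since (x[49], x[50]) = (x[1], x[2]) = (1, 7) (two consecutive terms determine the rest), the sequence is periodic with period 48.
(509 - 1) mod 48 = 28, so x[509] = x[29] = 6.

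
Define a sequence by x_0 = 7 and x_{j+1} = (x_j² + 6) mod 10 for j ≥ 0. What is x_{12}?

7

x_0 = 7,  x_1 = 5,  x_2 = 1,  x_3 = 7.
Since x_3 = x_0 = 7, the sequence is periodic with period 3.
(12 - 0) mod 3 = 0, so x_{12} = x_0 = 7.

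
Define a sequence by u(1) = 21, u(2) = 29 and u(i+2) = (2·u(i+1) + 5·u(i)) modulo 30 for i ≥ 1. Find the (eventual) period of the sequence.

12

Listing terms: u(1) = 21; u(2) = 29; u(3) = 13; u(4) = 21; u(5) = 17; u(6) = 19; u(7) = 3; u(8) = 11; u(9) = 7; u(10) = 9; u(11) = 23; u(12) = 1; u(13) = 27; u(14) = 29; u(15) = 13.
Since (u(14), u(15)) = (u(2), u(3)) = (29, 13) (two consecutive terms determine the rest), the sequence is eventually periodic: after a pre-period of length 1 it cycles with period 12.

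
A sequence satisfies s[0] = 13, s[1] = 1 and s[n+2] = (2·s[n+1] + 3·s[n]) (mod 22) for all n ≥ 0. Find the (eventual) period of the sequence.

10

s[0] = 13; s[1] = 1; s[2] = 19; s[3] = 19; s[4] = 7; s[5] = 5; s[6] = 9; s[7] = 11; s[8] = 5; s[9] = 21; s[10] = 13; s[11] = 1.
Since (s[10], s[11]) = (s[0], s[1]) = (13, 1) (two consecutive terms determine the rest), the sequence is periodic with period 10.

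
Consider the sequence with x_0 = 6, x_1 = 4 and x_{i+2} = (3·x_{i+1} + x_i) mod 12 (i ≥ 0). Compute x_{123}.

Listing terms: x_0 = 6,  x_1 = 4,  x_2 = 6,  x_3 = 10,  x_4 = 0,  x_5 = 10,  x_6 = 6,  x_7 = 4.
The sequence repeats with period 6.
So x_{123} = x_{0 + ((123-0) mod 6)} = x_3 = 10.

10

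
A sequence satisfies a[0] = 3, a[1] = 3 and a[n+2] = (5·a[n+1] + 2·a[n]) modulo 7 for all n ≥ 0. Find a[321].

6

a[0] = 3; a[1] = 3; a[2] = 0; a[3] = 6; a[4] = 2; a[5] = 1; a[6] = 2; a[7] = 5; a[8] = 1; a[9] = 1; a[10] = 0; a[11] = 2; a[12] = 3; a[13] = 5; a[14] = 3; a[15] = 4; a[16] = 5; a[17] = 5; a[18] = 0; a[19] = 3; a[20] = 1; a[21] = 4; a[22] = 1; a[23] = 6; a[24] = 4; a[25] = 4; a[26] = 0; a[27] = 1; a[28] = 5; a[29] = 6; a[30] = 5; a[31] = 2; a[32] = 6; a[33] = 6; a[34] = 0; a[35] = 5; a[36] = 4; a[37] = 2; a[38] = 4; a[39] = 3; a[40] = 2; a[41] = 2; a[42] = 0; a[43] = 4; a[44] = 6; a[45] = 3; a[46] = 6; a[47] = 1; a[48] = 3; a[49] = 3.
The sequence repeats with period 48.
So a[321] = a[0 + ((321-0) mod 48)] = a[33] = 6.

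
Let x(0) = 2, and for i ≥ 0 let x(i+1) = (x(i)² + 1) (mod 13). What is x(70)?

0

x(0) = 2; x(1) = 5; x(2) = 0; x(3) = 1; x(4) = 2.
The sequence repeats with period 4.
So x(70) = x(0 + ((70-0) mod 4)) = x(2) = 0.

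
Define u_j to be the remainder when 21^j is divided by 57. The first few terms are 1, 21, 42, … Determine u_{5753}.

u_0 = 1; u_1 = 21; u_2 = 42; u_3 = 27; u_4 = 54; u_5 = 51; u_6 = 45; u_7 = 33; u_8 = 9; u_9 = 18; u_{10} = 36; u_{11} = 15; u_{12} = 30; u_{13} = 3; u_{14} = 6; u_{15} = 12; u_{16} = 24; u_{17} = 48; u_{18} = 39; u_{19} = 21.
Since u_{19} = u_1 = 21, the sequence is eventually periodic: after a pre-period of length 1 it cycles with period 18.
For j ≥ 1, u_j depends only on (j - 1) mod 18. (5753 - 1) mod 18 = 10, so u_{5753} = u_{11} = 15.

15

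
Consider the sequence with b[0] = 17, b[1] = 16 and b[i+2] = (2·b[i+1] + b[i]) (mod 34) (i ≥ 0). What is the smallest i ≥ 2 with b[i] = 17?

8

Computing terms: b[0] = 17,  b[1] = 16,  b[2] = 15,  b[3] = 12,  b[4] = 5,  b[5] = 22,  b[6] = 15,  b[7] = 18,  b[8] = 17,  b[9] = 18,  b[10] = 19,  b[11] = 22,  b[12] = 29,  b[13] = 12,  b[14] = 19,  b[15] = 16,  b[16] = 17,  b[17] = 16.
Since (b[16], b[17]) = (b[0], b[1]) = (17, 16) (two consecutive terms determine the rest), the sequence is periodic with period 16.
The value 17 first appears (with i ≥ 2) at b[8].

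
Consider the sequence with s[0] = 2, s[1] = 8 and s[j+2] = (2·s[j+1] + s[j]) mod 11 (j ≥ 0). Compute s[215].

Listing terms: s[0] = 2,  s[1] = 8,  s[2] = 7,  s[3] = 0,  s[4] = 7,  s[5] = 3,  s[6] = 2,  s[7] = 7,  s[8] = 5,  s[9] = 6,  s[10] = 6,  s[11] = 7,  s[12] = 9,  s[13] = 3,  s[14] = 4,  s[15] = 0,  s[16] = 4,  s[17] = 8,  s[18] = 9,  s[19] = 4,  s[20] = 6,  s[21] = 5,  s[22] = 5,  s[23] = 4,  s[24] = 2,  s[25] = 8.
The sequence repeats with period 24.
(215 - 0) mod 24 = 23, so s[215] = s[23] = 4.

4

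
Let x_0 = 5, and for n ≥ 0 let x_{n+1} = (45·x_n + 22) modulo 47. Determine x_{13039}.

4

x_0 = 5; x_1 = 12; x_2 = 45; x_3 = 26; x_4 = 17; x_5 = 35; x_6 = 46; x_7 = 24; x_8 = 21; x_9 = 27; x_{10} = 15; x_{11} = 39; x_{12} = 38; x_{13} = 40; x_{14} = 36; x_{15} = 44; x_{16} = 28; x_{17} = 13; x_{18} = 43; x_{19} = 30; x_{20} = 9; x_{21} = 4; x_{22} = 14; x_{23} = 41; x_{24} = 34; x_{25} = 1; x_{26} = 20; x_{27} = 29; x_{28} = 11; x_{29} = 0; x_{30} = 22; x_{31} = 25; x_{32} = 19; x_{33} = 31; x_{34} = 7; x_{35} = 8; x_{36} = 6; x_{37} = 10; x_{38} = 2; x_{39} = 18; x_{40} = 33; x_{41} = 3; x_{42} = 16; x_{43} = 37; x_{44} = 42; x_{45} = 32; x_{46} = 5.
Since x_{46} = x_0 = 5, the sequence is periodic with period 46.
So x_{13039} = x_{0 + ((13039-0) mod 46)} = x_{21} = 4.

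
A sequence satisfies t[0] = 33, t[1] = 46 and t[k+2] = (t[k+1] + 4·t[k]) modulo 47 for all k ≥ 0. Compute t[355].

Listing terms: t[0] = 33, t[1] = 46, t[2] = 37, t[3] = 33, t[4] = 40, t[5] = 31, t[6] = 3, t[7] = 33, t[8] = 45, t[9] = 36, t[10] = 28, t[11] = 31, t[12] = 2, t[13] = 32, t[14] = 40, t[15] = 27, t[16] = 46, t[17] = 13, t[18] = 9, t[19] = 14, t[20] = 3, t[21] = 12, t[22] = 24, t[23] = 25, t[24] = 27, t[25] = 33, t[26] = 0, t[27] = 38, t[28] = 38, t[29] = 2, t[30] = 13, t[31] = 21, t[32] = 26, t[33] = 16, t[34] = 26, t[35] = 43, t[36] = 6, t[37] = 37, t[38] = 14, t[39] = 21, t[40] = 30, t[41] = 20, t[42] = 46, t[43] = 32, t[44] = 28, t[45] = 15, t[46] = 33, t[47] = 46.
Since (t[46], t[47]) = (t[0], t[1]) = (33, 46) (two consecutive terms determine the rest), the sequence is periodic with period 46.
(355 - 0) mod 46 = 33, so t[355] = t[33] = 16.

16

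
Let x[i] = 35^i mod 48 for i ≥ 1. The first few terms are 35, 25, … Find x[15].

Listing terms: x[1] = 35, x[2] = 25, x[3] = 11, x[4] = 1, x[5] = 35.
Since x[5] = x[1] = 35, the sequence is periodic with period 4.
(15 - 1) mod 4 = 2, so x[15] = x[3] = 11.

11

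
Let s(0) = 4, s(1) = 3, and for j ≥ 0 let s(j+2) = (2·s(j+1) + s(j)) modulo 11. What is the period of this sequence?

Listing terms: s(0) = 4,  s(1) = 3,  s(2) = 10,  s(3) = 1,  s(4) = 1,  s(5) = 3,  s(6) = 7,  s(7) = 6,  s(8) = 8,  s(9) = 0,  s(10) = 8,  s(11) = 5,  s(12) = 7,  s(13) = 8,  s(14) = 1,  s(15) = 10,  s(16) = 10,  s(17) = 8,  s(18) = 4,  s(19) = 5,  s(20) = 3,  s(21) = 0,  s(22) = 3,  s(23) = 6,  s(24) = 4,  s(25) = 3.
The sequence repeats with period 24.

24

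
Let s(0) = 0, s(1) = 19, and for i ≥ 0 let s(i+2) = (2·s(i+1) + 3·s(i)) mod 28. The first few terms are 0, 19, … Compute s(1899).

21

Computing terms: s(0) = 0; s(1) = 19; s(2) = 10; s(3) = 21; s(4) = 16; s(5) = 11; s(6) = 14; s(7) = 5; s(8) = 24; s(9) = 7; s(10) = 2; s(11) = 25; s(12) = 0; s(13) = 19.
The sequence repeats with period 12.
(1899 - 0) mod 12 = 3, so s(1899) = s(3) = 21.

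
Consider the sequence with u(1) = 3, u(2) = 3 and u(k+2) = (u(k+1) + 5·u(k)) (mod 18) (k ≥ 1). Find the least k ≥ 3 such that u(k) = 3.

u(1) = 3, u(2) = 3, u(3) = 0, u(4) = 15, u(5) = 15, u(6) = 0, u(7) = 3, u(8) = 3.
Since (u(7), u(8)) = (u(1), u(2)) = (3, 3) (two consecutive terms determine the rest), the sequence is periodic with period 6.
The value 3 next appears (with k ≥ 3) at u(7).

7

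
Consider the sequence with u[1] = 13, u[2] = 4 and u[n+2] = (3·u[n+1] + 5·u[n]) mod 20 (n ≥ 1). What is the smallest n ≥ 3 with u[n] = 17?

3

Listing terms: u[1] = 13, u[2] = 4, u[3] = 17, u[4] = 11, u[5] = 18, u[6] = 9, u[7] = 17, u[8] = 16, u[9] = 13, u[10] = 19, u[11] = 2, u[12] = 1, u[13] = 13, u[14] = 4.
The sequence repeats with period 12.
The value 17 first appears (with n ≥ 3) at u[3].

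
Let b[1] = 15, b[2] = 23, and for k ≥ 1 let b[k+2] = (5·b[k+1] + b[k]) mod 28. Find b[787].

b[1] = 15, b[2] = 23, b[3] = 18, b[4] = 1, b[5] = 23, b[6] = 4, b[7] = 15, b[8] = 23.
The sequence repeats with period 6.
So b[787] = b[1 + ((787-1) mod 6)] = b[1] = 15.

15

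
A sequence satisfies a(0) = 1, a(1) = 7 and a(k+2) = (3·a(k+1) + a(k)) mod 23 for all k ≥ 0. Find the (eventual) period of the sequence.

22

We have a(0) = 1, a(1) = 7, a(2) = 22, a(3) = 4, a(4) = 11, a(5) = 14, a(6) = 7, a(7) = 12, a(8) = 20, a(9) = 3, a(10) = 6, a(11) = 21, a(12) = 0, a(13) = 21, a(14) = 17, a(15) = 3, a(16) = 3, a(17) = 12, a(18) = 16, a(19) = 14, a(20) = 12, a(21) = 4, a(22) = 1, a(23) = 7.
The sequence repeats with period 22.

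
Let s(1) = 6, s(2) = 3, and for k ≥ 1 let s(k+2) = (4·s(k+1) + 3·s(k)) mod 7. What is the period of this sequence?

We have s(1) = 6; s(2) = 3; s(3) = 2; s(4) = 3; s(5) = 4; s(6) = 4; s(7) = 0; s(8) = 5; s(9) = 6; s(10) = 4; s(11) = 6; s(12) = 1; s(13) = 1; s(14) = 0; s(15) = 3; s(16) = 5; s(17) = 1; s(18) = 5; s(19) = 2; s(20) = 2; s(21) = 0; s(22) = 6; s(23) = 3.
Since (s(22), s(23)) = (s(1), s(2)) = (6, 3) (two consecutive terms determine the rest), the sequence is periodic with period 21.

21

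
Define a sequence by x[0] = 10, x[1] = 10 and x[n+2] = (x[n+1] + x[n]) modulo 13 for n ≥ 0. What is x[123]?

10

Computing terms: x[0] = 10, x[1] = 10, x[2] = 7, x[3] = 4, x[4] = 11, x[5] = 2, x[6] = 0, x[7] = 2, x[8] = 2, x[9] = 4, x[10] = 6, x[11] = 10, x[12] = 3, x[13] = 0, x[14] = 3, x[15] = 3, x[16] = 6, x[17] = 9, x[18] = 2, x[19] = 11, x[20] = 0, x[21] = 11, x[22] = 11, x[23] = 9, x[24] = 7, x[25] = 3, x[26] = 10, x[27] = 0, x[28] = 10, x[29] = 10.
Since (x[28], x[29]) = (x[0], x[1]) = (10, 10) (two consecutive terms determine the rest), the sequence is periodic with period 28.
So x[123] = x[0 + ((123-0) mod 28)] = x[11] = 10.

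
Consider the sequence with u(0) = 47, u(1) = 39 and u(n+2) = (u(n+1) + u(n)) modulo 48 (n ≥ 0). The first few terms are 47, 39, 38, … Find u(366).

Listing terms: u(0) = 47; u(1) = 39; u(2) = 38; u(3) = 29; u(4) = 19; u(5) = 0; u(6) = 19; u(7) = 19; u(8) = 38; u(9) = 9; u(10) = 47; u(11) = 8; u(12) = 7; u(13) = 15; u(14) = 22; u(15) = 37; u(16) = 11; u(17) = 0; u(18) = 11; u(19) = 11; u(20) = 22; u(21) = 33; u(22) = 7; u(23) = 40; u(24) = 47; u(25) = 39.
Since (u(24), u(25)) = (u(0), u(1)) = (47, 39) (two consecutive terms determine the rest), the sequence is periodic with period 24.
(366 - 0) mod 24 = 6, so u(366) = u(6) = 19.

19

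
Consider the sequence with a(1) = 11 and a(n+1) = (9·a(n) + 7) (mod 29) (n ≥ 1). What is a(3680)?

a(1) = 11,  a(2) = 19,  a(3) = 4,  a(4) = 14,  a(5) = 17,  a(6) = 15,  a(7) = 26,  a(8) = 9,  a(9) = 1,  a(10) = 16,  a(11) = 6,  a(12) = 3,  a(13) = 5,  a(14) = 23,  a(15) = 11.
The sequence repeats with period 14.
So a(3680) = a(1 + ((3680-1) mod 14)) = a(12) = 3.

3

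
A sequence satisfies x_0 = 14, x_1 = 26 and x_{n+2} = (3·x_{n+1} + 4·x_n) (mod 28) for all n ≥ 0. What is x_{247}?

26

Listing terms: x_0 = 14, x_1 = 26, x_2 = 22, x_3 = 2, x_4 = 10, x_5 = 10, x_6 = 14, x_7 = 26.
The sequence repeats with period 6.
(247 - 0) mod 6 = 1, so x_{247} = x_1 = 26.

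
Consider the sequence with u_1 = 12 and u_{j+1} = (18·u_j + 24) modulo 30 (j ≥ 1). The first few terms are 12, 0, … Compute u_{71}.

24

Computing terms: u_1 = 12, u_2 = 0, u_3 = 24, u_4 = 6, u_5 = 12.
Since u_5 = u_1 = 12, the sequence is periodic with period 4.
So u_{71} = u_{1 + ((71-1) mod 4)} = u_3 = 24.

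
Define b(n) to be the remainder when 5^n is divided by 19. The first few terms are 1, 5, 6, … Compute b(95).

Computing terms: b(0) = 1,  b(1) = 5,  b(2) = 6,  b(3) = 11,  b(4) = 17,  b(5) = 9,  b(6) = 7,  b(7) = 16,  b(8) = 4,  b(9) = 1.
The sequence repeats with period 9.
So b(95) = b(0 + ((95-0) mod 9)) = b(5) = 9.

9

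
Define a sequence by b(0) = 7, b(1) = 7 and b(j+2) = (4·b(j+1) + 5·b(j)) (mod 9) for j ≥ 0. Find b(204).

4

Listing terms: b(0) = 7, b(1) = 7, b(2) = 0, b(3) = 8, b(4) = 5, b(5) = 6, b(6) = 4, b(7) = 1, b(8) = 6, b(9) = 2, b(10) = 2, b(11) = 0, b(12) = 1, b(13) = 4, b(14) = 3, b(15) = 5, b(16) = 8, b(17) = 3, b(18) = 7, b(19) = 7.
The sequence repeats with period 18.
(204 - 0) mod 18 = 6, so b(204) = b(6) = 4.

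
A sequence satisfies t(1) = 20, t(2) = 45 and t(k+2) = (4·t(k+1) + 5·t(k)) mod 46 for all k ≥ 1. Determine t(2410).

Listing terms: t(1) = 20; t(2) = 45; t(3) = 4; t(4) = 11; t(5) = 18; t(6) = 35; t(7) = 0; t(8) = 37; t(9) = 10; t(10) = 41; t(11) = 30; t(12) = 3; t(13) = 24; t(14) = 19; t(15) = 12; t(16) = 5; t(17) = 34; t(18) = 23; t(19) = 32; t(20) = 13; t(21) = 28; t(22) = 39; t(23) = 20; t(24) = 45.
The sequence repeats with period 22.
So t(2410) = t(1 + ((2410-1) mod 22)) = t(12) = 3.

3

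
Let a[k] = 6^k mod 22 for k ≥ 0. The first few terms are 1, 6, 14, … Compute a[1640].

12

Listing terms: a[0] = 1,  a[1] = 6,  a[2] = 14,  a[3] = 18,  a[4] = 20,  a[5] = 10,  a[6] = 16,  a[7] = 8,  a[8] = 4,  a[9] = 2,  a[10] = 12,  a[11] = 6.
Since a[11] = a[1] = 6, the sequence is eventually periodic: after a pre-period of length 1 it cycles with period 10.
For k ≥ 1, a[k] depends only on (k - 1) mod 10. (1640 - 1) mod 10 = 9, so a[1640] = a[10] = 12.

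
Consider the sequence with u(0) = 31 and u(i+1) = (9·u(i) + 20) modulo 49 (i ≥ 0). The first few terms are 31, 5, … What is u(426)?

Computing terms: u(0) = 31; u(1) = 5; u(2) = 16; u(3) = 17; u(4) = 26; u(5) = 9; u(6) = 3; u(7) = 47; u(8) = 2; u(9) = 38; u(10) = 19; u(11) = 44; u(12) = 24; u(13) = 40; u(14) = 37; u(15) = 10; u(16) = 12; u(17) = 30; u(18) = 45; u(19) = 33; u(20) = 23; u(21) = 31.
The sequence repeats with period 21.
(426 - 0) mod 21 = 6, so u(426) = u(6) = 3.

3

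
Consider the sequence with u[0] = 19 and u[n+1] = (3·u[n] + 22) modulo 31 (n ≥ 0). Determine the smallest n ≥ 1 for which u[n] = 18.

24

Computing terms: u[0] = 19; u[1] = 17; u[2] = 11; u[3] = 24; u[4] = 1; u[5] = 25; u[6] = 4; u[7] = 3; u[8] = 0; u[9] = 22; u[10] = 26; u[11] = 7; u[12] = 12; u[13] = 27; u[14] = 10; u[15] = 21; u[16] = 23; u[17] = 29; u[18] = 16; u[19] = 8; u[20] = 15; u[21] = 5; u[22] = 6; u[23] = 9; u[24] = 18; u[25] = 14; u[26] = 2; u[27] = 28; u[28] = 13; u[29] = 30; u[30] = 19.
Since u[30] = u[0] = 19, the sequence is periodic with period 30.
The value 18 first appears (with n ≥ 1) at u[24].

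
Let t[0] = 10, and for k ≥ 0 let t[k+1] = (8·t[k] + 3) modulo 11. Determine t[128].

3

We have t[0] = 10, t[1] = 6, t[2] = 7, t[3] = 4, t[4] = 2, t[5] = 8, t[6] = 1, t[7] = 0, t[8] = 3, t[9] = 5, t[10] = 10.
Since t[10] = t[0] = 10, the sequence is periodic with period 10.
So t[128] = t[0 + ((128-0) mod 10)] = t[8] = 3.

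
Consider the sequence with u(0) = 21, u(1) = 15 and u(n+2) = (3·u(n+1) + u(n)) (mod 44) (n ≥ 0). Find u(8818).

33

u(0) = 21, u(1) = 15, u(2) = 22, u(3) = 37, u(4) = 1, u(5) = 40, u(6) = 33, u(7) = 7, u(8) = 10, u(9) = 37, u(10) = 33, u(11) = 4, u(12) = 1, u(13) = 7, u(14) = 22, u(15) = 29, u(16) = 21, u(17) = 4, u(18) = 33, u(19) = 15, u(20) = 34, u(21) = 29, u(22) = 33, u(23) = 40, u(24) = 21, u(25) = 15.
Since (u(24), u(25)) = (u(0), u(1)) = (21, 15) (two consecutive terms determine the rest), the sequence is periodic with period 24.
(8818 - 0) mod 24 = 10, so u(8818) = u(10) = 33.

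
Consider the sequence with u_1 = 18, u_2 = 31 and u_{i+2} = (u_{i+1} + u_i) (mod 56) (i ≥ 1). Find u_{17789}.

Computing terms: u_1 = 18, u_2 = 31, u_3 = 49, u_4 = 24, u_5 = 17, u_6 = 41, u_7 = 2, u_8 = 43, u_9 = 45, u_{10} = 32, u_{11} = 21, u_{12} = 53, u_{13} = 18, u_{14} = 15, u_{15} = 33, u_{16} = 48, u_{17} = 25, u_{18} = 17, u_{19} = 42, u_{20} = 3, u_{21} = 45, u_{22} = 48, u_{23} = 37, u_{24} = 29, u_{25} = 10, u_{26} = 39, u_{27} = 49, u_{28} = 32, u_{29} = 25, u_{30} = 1, u_{31} = 26, u_{32} = 27, u_{33} = 53, u_{34} = 24, u_{35} = 21, u_{36} = 45, u_{37} = 10, u_{38} = 55, u_{39} = 9, u_{40} = 8, u_{41} = 17, u_{42} = 25, u_{43} = 42, u_{44} = 11, u_{45} = 53, u_{46} = 8, u_{47} = 5, u_{48} = 13, u_{49} = 18, u_{50} = 31.
The sequence repeats with period 48.
So u_{17789} = u_{1 + ((17789-1) mod 48)} = u_{29} = 25.

25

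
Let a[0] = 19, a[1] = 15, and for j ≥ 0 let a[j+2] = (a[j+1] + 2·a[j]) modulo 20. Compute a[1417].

We have a[0] = 19; a[1] = 15; a[2] = 13; a[3] = 3; a[4] = 9; a[5] = 15; a[6] = 13.
Since (a[5], a[6]) = (a[1], a[2]) = (15, 13) (two consecutive terms determine the rest), the sequence is eventually periodic: after a pre-period of length 1 it cycles with period 4.
For j ≥ 1, a[j] depends only on (j - 1) mod 4. (1417 - 1) mod 4 = 0, so a[1417] = a[1] = 15.

15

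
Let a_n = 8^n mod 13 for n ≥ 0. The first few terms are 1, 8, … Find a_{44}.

Listing terms: a_0 = 1; a_1 = 8; a_2 = 12; a_3 = 5; a_4 = 1.
Since a_4 = a_0 = 1, the sequence is periodic with period 4.
So a_{44} = a_{0 + ((44-0) mod 4)} = a_0 = 1.

1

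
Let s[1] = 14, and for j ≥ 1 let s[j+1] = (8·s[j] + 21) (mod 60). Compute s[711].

5

Listing terms: s[1] = 14; s[2] = 13; s[3] = 5; s[4] = 1; s[5] = 29; s[6] = 13.
Since s[6] = s[2] = 13, the sequence is eventually periodic: after a pre-period of length 1 it cycles with period 4.
For j ≥ 2, s[j] depends only on (j - 2) mod 4. (711 - 2) mod 4 = 1, so s[711] = s[3] = 5.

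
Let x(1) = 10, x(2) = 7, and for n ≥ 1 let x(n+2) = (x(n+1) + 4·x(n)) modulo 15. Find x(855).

7

Computing terms: x(1) = 10; x(2) = 7; x(3) = 2; x(4) = 0; x(5) = 8; x(6) = 8; x(7) = 10; x(8) = 12; x(9) = 7; x(10) = 10; x(11) = 8; x(12) = 3; x(13) = 5; x(14) = 2; x(15) = 7; x(16) = 0; x(17) = 13; x(18) = 13; x(19) = 5; x(20) = 12; x(21) = 2; x(22) = 5; x(23) = 13; x(24) = 3; x(25) = 10; x(26) = 7.
The sequence repeats with period 24.
So x(855) = x(1 + ((855-1) mod 24)) = x(15) = 7.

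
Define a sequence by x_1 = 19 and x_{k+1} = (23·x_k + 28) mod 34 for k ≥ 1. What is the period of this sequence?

16

x_1 = 19, x_2 = 23, x_3 = 13, x_4 = 21, x_5 = 1, x_6 = 17, x_7 = 11, x_8 = 9, x_9 = 31, x_{10} = 27, x_{11} = 3, x_{12} = 29, x_{13} = 15, x_{14} = 33, x_{15} = 5, x_{16} = 7, x_{17} = 19.
Since x_{17} = x_1 = 19, the sequence is periodic with period 16.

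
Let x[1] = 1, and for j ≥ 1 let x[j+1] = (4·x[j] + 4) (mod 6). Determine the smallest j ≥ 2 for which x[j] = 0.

3

We have x[1] = 1, x[2] = 2, x[3] = 0, x[4] = 4, x[5] = 2.
Since x[5] = x[2] = 2, the sequence is eventually periodic: after a pre-period of length 1 it cycles with period 3.
The value 0 first appears (with j ≥ 2) at x[3].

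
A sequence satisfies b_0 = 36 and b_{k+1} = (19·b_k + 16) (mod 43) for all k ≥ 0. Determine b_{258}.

37

We have b_0 = 36, b_1 = 12, b_2 = 29, b_3 = 8, b_4 = 39, b_5 = 26, b_6 = 37, b_7 = 31, b_8 = 3, b_9 = 30, b_{10} = 27, b_{11} = 13, b_{12} = 5, b_{13} = 25, b_{14} = 18, b_{15} = 14, b_{16} = 24, b_{17} = 42, b_{18} = 40, b_{19} = 2, b_{20} = 11, b_{21} = 10, b_{22} = 34, b_{23} = 17, b_{24} = 38, b_{25} = 7, b_{26} = 20, b_{27} = 9, b_{28} = 15, b_{29} = 0, b_{30} = 16, b_{31} = 19, b_{32} = 33, b_{33} = 41, b_{34} = 21, b_{35} = 28, b_{36} = 32, b_{37} = 22, b_{38} = 4, b_{39} = 6, b_{40} = 1, b_{41} = 35, b_{42} = 36.
The sequence repeats with period 42.
(258 - 0) mod 42 = 6, so b_{258} = b_6 = 37.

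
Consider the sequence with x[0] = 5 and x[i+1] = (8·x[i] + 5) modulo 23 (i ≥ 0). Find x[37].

14

x[0] = 5,  x[1] = 22,  x[2] = 20,  x[3] = 4,  x[4] = 14,  x[5] = 2,  x[6] = 21,  x[7] = 12,  x[8] = 9,  x[9] = 8,  x[10] = 0,  x[11] = 5.
The sequence repeats with period 11.
(37 - 0) mod 11 = 4, so x[37] = x[4] = 14.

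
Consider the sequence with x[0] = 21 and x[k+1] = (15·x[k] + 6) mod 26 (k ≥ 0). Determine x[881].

13

Computing terms: x[0] = 21,  x[1] = 9,  x[2] = 11,  x[3] = 15,  x[4] = 23,  x[5] = 13,  x[6] = 19,  x[7] = 5,  x[8] = 3,  x[9] = 25,  x[10] = 17,  x[11] = 1,  x[12] = 21.
The sequence repeats with period 12.
(881 - 0) mod 12 = 5, so x[881] = x[5] = 13.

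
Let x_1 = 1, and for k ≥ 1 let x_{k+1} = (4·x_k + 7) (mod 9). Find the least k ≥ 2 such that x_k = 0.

6

We have x_1 = 1, x_2 = 2, x_3 = 6, x_4 = 4, x_5 = 5, x_6 = 0, x_7 = 7, x_8 = 8, x_9 = 3, x_{10} = 1.
Since x_{10} = x_1 = 1, the sequence is periodic with period 9.
The value 0 first appears (with k ≥ 2) at x_6.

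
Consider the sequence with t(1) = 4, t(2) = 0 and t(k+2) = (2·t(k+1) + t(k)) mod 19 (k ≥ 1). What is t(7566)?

Computing terms: t(1) = 4; t(2) = 0; t(3) = 4; t(4) = 8; t(5) = 1; t(6) = 10; t(7) = 2; t(8) = 14; t(9) = 11; t(10) = 17; t(11) = 7; t(12) = 12; t(13) = 12; t(14) = 17; t(15) = 8; t(16) = 14; t(17) = 17; t(18) = 10; t(19) = 18; t(20) = 8; t(21) = 15; t(22) = 0; t(23) = 15; t(24) = 11; t(25) = 18; t(26) = 9; t(27) = 17; t(28) = 5; t(29) = 8; t(30) = 2; t(31) = 12; t(32) = 7; t(33) = 7; t(34) = 2; t(35) = 11; t(36) = 5; t(37) = 2; t(38) = 9; t(39) = 1; t(40) = 11; t(41) = 4; t(42) = 0.
The sequence repeats with period 40.
So t(7566) = t(1 + ((7566-1) mod 40)) = t(6) = 10.

10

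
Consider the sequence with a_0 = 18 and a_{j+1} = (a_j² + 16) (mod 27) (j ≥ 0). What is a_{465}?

20

a_0 = 18,  a_1 = 16,  a_2 = 2,  a_3 = 20,  a_4 = 11,  a_5 = 2.
Since a_5 = a_2 = 2, the sequence is eventually periodic: after a pre-period of length 2 it cycles with period 3.
For j ≥ 2, a_j depends only on (j - 2) mod 3. (465 - 2) mod 3 = 1, so a_{465} = a_3 = 20.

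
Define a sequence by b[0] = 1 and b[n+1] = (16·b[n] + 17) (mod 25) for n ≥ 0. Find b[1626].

8

We have b[0] = 1, b[1] = 8, b[2] = 20, b[3] = 12, b[4] = 9, b[5] = 11, b[6] = 18, b[7] = 5, b[8] = 22, b[9] = 19, b[10] = 21, b[11] = 3, b[12] = 15, b[13] = 7, b[14] = 4, b[15] = 6, b[16] = 13, b[17] = 0, b[18] = 17, b[19] = 14, b[20] = 16, b[21] = 23, b[22] = 10, b[23] = 2, b[24] = 24, b[25] = 1.
Since b[25] = b[0] = 1, the sequence is periodic with period 25.
So b[1626] = b[0 + ((1626-0) mod 25)] = b[1] = 8.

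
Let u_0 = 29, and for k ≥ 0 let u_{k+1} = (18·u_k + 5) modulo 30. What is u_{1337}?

17

We have u_0 = 29,  u_1 = 17,  u_2 = 11,  u_3 = 23,  u_4 = 29.
The sequence repeats with period 4.
So u_{1337} = u_{0 + ((1337-0) mod 4)} = u_1 = 17.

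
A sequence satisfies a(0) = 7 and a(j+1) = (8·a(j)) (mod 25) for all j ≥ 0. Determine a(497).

Listing terms: a(0) = 7; a(1) = 6; a(2) = 23; a(3) = 9; a(4) = 22; a(5) = 1; a(6) = 8; a(7) = 14; a(8) = 12; a(9) = 21; a(10) = 18; a(11) = 19; a(12) = 2; a(13) = 16; a(14) = 3; a(15) = 24; a(16) = 17; a(17) = 11; a(18) = 13; a(19) = 4; a(20) = 7.
The sequence repeats with period 20.
(497 - 0) mod 20 = 17, so a(497) = a(17) = 11.

11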